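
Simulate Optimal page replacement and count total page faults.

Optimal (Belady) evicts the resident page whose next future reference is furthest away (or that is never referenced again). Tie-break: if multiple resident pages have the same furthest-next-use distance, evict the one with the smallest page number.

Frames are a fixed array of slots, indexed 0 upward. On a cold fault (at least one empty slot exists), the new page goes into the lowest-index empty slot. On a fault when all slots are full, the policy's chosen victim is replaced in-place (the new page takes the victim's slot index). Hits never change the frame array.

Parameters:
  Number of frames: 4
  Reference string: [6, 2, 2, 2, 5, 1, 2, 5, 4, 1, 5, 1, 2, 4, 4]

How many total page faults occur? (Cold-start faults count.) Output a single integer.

Answer: 5

Derivation:
Step 0: ref 6 → FAULT, frames=[6,-,-,-]
Step 1: ref 2 → FAULT, frames=[6,2,-,-]
Step 2: ref 2 → HIT, frames=[6,2,-,-]
Step 3: ref 2 → HIT, frames=[6,2,-,-]
Step 4: ref 5 → FAULT, frames=[6,2,5,-]
Step 5: ref 1 → FAULT, frames=[6,2,5,1]
Step 6: ref 2 → HIT, frames=[6,2,5,1]
Step 7: ref 5 → HIT, frames=[6,2,5,1]
Step 8: ref 4 → FAULT (evict 6), frames=[4,2,5,1]
Step 9: ref 1 → HIT, frames=[4,2,5,1]
Step 10: ref 5 → HIT, frames=[4,2,5,1]
Step 11: ref 1 → HIT, frames=[4,2,5,1]
Step 12: ref 2 → HIT, frames=[4,2,5,1]
Step 13: ref 4 → HIT, frames=[4,2,5,1]
Step 14: ref 4 → HIT, frames=[4,2,5,1]
Total faults: 5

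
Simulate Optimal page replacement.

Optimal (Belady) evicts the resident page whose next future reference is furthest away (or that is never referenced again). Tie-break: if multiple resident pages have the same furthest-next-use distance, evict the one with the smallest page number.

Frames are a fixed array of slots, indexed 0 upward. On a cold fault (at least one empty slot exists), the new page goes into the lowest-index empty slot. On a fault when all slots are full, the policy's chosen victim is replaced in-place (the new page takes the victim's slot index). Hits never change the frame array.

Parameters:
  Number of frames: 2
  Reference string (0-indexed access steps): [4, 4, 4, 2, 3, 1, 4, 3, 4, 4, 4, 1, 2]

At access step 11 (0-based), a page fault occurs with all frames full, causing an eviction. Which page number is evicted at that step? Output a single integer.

Step 0: ref 4 -> FAULT, frames=[4,-]
Step 1: ref 4 -> HIT, frames=[4,-]
Step 2: ref 4 -> HIT, frames=[4,-]
Step 3: ref 2 -> FAULT, frames=[4,2]
Step 4: ref 3 -> FAULT, evict 2, frames=[4,3]
Step 5: ref 1 -> FAULT, evict 3, frames=[4,1]
Step 6: ref 4 -> HIT, frames=[4,1]
Step 7: ref 3 -> FAULT, evict 1, frames=[4,3]
Step 8: ref 4 -> HIT, frames=[4,3]
Step 9: ref 4 -> HIT, frames=[4,3]
Step 10: ref 4 -> HIT, frames=[4,3]
Step 11: ref 1 -> FAULT, evict 3, frames=[4,1]
At step 11: evicted page 3

Answer: 3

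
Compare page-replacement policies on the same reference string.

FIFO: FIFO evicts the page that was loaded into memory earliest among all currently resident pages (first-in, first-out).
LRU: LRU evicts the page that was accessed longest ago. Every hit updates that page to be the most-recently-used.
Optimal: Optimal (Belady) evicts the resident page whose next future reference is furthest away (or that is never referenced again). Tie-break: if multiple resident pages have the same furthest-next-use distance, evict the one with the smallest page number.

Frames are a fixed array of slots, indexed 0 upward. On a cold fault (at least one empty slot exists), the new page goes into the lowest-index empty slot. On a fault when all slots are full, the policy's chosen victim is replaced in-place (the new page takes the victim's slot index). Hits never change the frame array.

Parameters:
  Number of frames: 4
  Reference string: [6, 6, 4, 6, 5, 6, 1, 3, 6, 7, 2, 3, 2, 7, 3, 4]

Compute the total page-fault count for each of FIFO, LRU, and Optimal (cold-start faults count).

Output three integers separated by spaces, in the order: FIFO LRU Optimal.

Answer: 9 8 7

Derivation:
--- FIFO ---
  step 0: ref 6 -> FAULT, frames=[6,-,-,-] (faults so far: 1)
  step 1: ref 6 -> HIT, frames=[6,-,-,-] (faults so far: 1)
  step 2: ref 4 -> FAULT, frames=[6,4,-,-] (faults so far: 2)
  step 3: ref 6 -> HIT, frames=[6,4,-,-] (faults so far: 2)
  step 4: ref 5 -> FAULT, frames=[6,4,5,-] (faults so far: 3)
  step 5: ref 6 -> HIT, frames=[6,4,5,-] (faults so far: 3)
  step 6: ref 1 -> FAULT, frames=[6,4,5,1] (faults so far: 4)
  step 7: ref 3 -> FAULT, evict 6, frames=[3,4,5,1] (faults so far: 5)
  step 8: ref 6 -> FAULT, evict 4, frames=[3,6,5,1] (faults so far: 6)
  step 9: ref 7 -> FAULT, evict 5, frames=[3,6,7,1] (faults so far: 7)
  step 10: ref 2 -> FAULT, evict 1, frames=[3,6,7,2] (faults so far: 8)
  step 11: ref 3 -> HIT, frames=[3,6,7,2] (faults so far: 8)
  step 12: ref 2 -> HIT, frames=[3,6,7,2] (faults so far: 8)
  step 13: ref 7 -> HIT, frames=[3,6,7,2] (faults so far: 8)
  step 14: ref 3 -> HIT, frames=[3,6,7,2] (faults so far: 8)
  step 15: ref 4 -> FAULT, evict 3, frames=[4,6,7,2] (faults so far: 9)
  FIFO total faults: 9
--- LRU ---
  step 0: ref 6 -> FAULT, frames=[6,-,-,-] (faults so far: 1)
  step 1: ref 6 -> HIT, frames=[6,-,-,-] (faults so far: 1)
  step 2: ref 4 -> FAULT, frames=[6,4,-,-] (faults so far: 2)
  step 3: ref 6 -> HIT, frames=[6,4,-,-] (faults so far: 2)
  step 4: ref 5 -> FAULT, frames=[6,4,5,-] (faults so far: 3)
  step 5: ref 6 -> HIT, frames=[6,4,5,-] (faults so far: 3)
  step 6: ref 1 -> FAULT, frames=[6,4,5,1] (faults so far: 4)
  step 7: ref 3 -> FAULT, evict 4, frames=[6,3,5,1] (faults so far: 5)
  step 8: ref 6 -> HIT, frames=[6,3,5,1] (faults so far: 5)
  step 9: ref 7 -> FAULT, evict 5, frames=[6,3,7,1] (faults so far: 6)
  step 10: ref 2 -> FAULT, evict 1, frames=[6,3,7,2] (faults so far: 7)
  step 11: ref 3 -> HIT, frames=[6,3,7,2] (faults so far: 7)
  step 12: ref 2 -> HIT, frames=[6,3,7,2] (faults so far: 7)
  step 13: ref 7 -> HIT, frames=[6,3,7,2] (faults so far: 7)
  step 14: ref 3 -> HIT, frames=[6,3,7,2] (faults so far: 7)
  step 15: ref 4 -> FAULT, evict 6, frames=[4,3,7,2] (faults so far: 8)
  LRU total faults: 8
--- Optimal ---
  step 0: ref 6 -> FAULT, frames=[6,-,-,-] (faults so far: 1)
  step 1: ref 6 -> HIT, frames=[6,-,-,-] (faults so far: 1)
  step 2: ref 4 -> FAULT, frames=[6,4,-,-] (faults so far: 2)
  step 3: ref 6 -> HIT, frames=[6,4,-,-] (faults so far: 2)
  step 4: ref 5 -> FAULT, frames=[6,4,5,-] (faults so far: 3)
  step 5: ref 6 -> HIT, frames=[6,4,5,-] (faults so far: 3)
  step 6: ref 1 -> FAULT, frames=[6,4,5,1] (faults so far: 4)
  step 7: ref 3 -> FAULT, evict 1, frames=[6,4,5,3] (faults so far: 5)
  step 8: ref 6 -> HIT, frames=[6,4,5,3] (faults so far: 5)
  step 9: ref 7 -> FAULT, evict 5, frames=[6,4,7,3] (faults so far: 6)
  step 10: ref 2 -> FAULT, evict 6, frames=[2,4,7,3] (faults so far: 7)
  step 11: ref 3 -> HIT, frames=[2,4,7,3] (faults so far: 7)
  step 12: ref 2 -> HIT, frames=[2,4,7,3] (faults so far: 7)
  step 13: ref 7 -> HIT, frames=[2,4,7,3] (faults so far: 7)
  step 14: ref 3 -> HIT, frames=[2,4,7,3] (faults so far: 7)
  step 15: ref 4 -> HIT, frames=[2,4,7,3] (faults so far: 7)
  Optimal total faults: 7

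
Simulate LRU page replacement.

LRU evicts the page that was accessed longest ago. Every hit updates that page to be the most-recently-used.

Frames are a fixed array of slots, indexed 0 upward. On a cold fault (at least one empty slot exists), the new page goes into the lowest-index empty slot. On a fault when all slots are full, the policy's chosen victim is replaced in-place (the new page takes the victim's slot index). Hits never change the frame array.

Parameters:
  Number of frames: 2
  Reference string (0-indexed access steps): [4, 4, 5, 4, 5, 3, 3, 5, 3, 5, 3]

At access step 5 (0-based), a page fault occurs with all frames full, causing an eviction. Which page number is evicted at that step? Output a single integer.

Answer: 4

Derivation:
Step 0: ref 4 -> FAULT, frames=[4,-]
Step 1: ref 4 -> HIT, frames=[4,-]
Step 2: ref 5 -> FAULT, frames=[4,5]
Step 3: ref 4 -> HIT, frames=[4,5]
Step 4: ref 5 -> HIT, frames=[4,5]
Step 5: ref 3 -> FAULT, evict 4, frames=[3,5]
At step 5: evicted page 4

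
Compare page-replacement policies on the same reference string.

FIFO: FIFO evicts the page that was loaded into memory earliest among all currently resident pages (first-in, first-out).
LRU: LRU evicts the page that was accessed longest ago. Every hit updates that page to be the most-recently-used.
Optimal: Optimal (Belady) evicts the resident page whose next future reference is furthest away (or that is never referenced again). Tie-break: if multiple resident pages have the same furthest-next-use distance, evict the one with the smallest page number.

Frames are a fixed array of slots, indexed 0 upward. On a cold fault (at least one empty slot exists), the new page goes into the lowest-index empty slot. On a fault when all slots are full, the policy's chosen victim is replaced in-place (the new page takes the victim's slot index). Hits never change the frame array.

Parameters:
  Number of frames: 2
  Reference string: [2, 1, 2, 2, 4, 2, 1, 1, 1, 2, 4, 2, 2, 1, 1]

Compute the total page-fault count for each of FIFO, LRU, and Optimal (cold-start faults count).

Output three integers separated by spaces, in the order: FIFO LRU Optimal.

Answer: 8 6 6

Derivation:
--- FIFO ---
  step 0: ref 2 -> FAULT, frames=[2,-] (faults so far: 1)
  step 1: ref 1 -> FAULT, frames=[2,1] (faults so far: 2)
  step 2: ref 2 -> HIT, frames=[2,1] (faults so far: 2)
  step 3: ref 2 -> HIT, frames=[2,1] (faults so far: 2)
  step 4: ref 4 -> FAULT, evict 2, frames=[4,1] (faults so far: 3)
  step 5: ref 2 -> FAULT, evict 1, frames=[4,2] (faults so far: 4)
  step 6: ref 1 -> FAULT, evict 4, frames=[1,2] (faults so far: 5)
  step 7: ref 1 -> HIT, frames=[1,2] (faults so far: 5)
  step 8: ref 1 -> HIT, frames=[1,2] (faults so far: 5)
  step 9: ref 2 -> HIT, frames=[1,2] (faults so far: 5)
  step 10: ref 4 -> FAULT, evict 2, frames=[1,4] (faults so far: 6)
  step 11: ref 2 -> FAULT, evict 1, frames=[2,4] (faults so far: 7)
  step 12: ref 2 -> HIT, frames=[2,4] (faults so far: 7)
  step 13: ref 1 -> FAULT, evict 4, frames=[2,1] (faults so far: 8)
  step 14: ref 1 -> HIT, frames=[2,1] (faults so far: 8)
  FIFO total faults: 8
--- LRU ---
  step 0: ref 2 -> FAULT, frames=[2,-] (faults so far: 1)
  step 1: ref 1 -> FAULT, frames=[2,1] (faults so far: 2)
  step 2: ref 2 -> HIT, frames=[2,1] (faults so far: 2)
  step 3: ref 2 -> HIT, frames=[2,1] (faults so far: 2)
  step 4: ref 4 -> FAULT, evict 1, frames=[2,4] (faults so far: 3)
  step 5: ref 2 -> HIT, frames=[2,4] (faults so far: 3)
  step 6: ref 1 -> FAULT, evict 4, frames=[2,1] (faults so far: 4)
  step 7: ref 1 -> HIT, frames=[2,1] (faults so far: 4)
  step 8: ref 1 -> HIT, frames=[2,1] (faults so far: 4)
  step 9: ref 2 -> HIT, frames=[2,1] (faults so far: 4)
  step 10: ref 4 -> FAULT, evict 1, frames=[2,4] (faults so far: 5)
  step 11: ref 2 -> HIT, frames=[2,4] (faults so far: 5)
  step 12: ref 2 -> HIT, frames=[2,4] (faults so far: 5)
  step 13: ref 1 -> FAULT, evict 4, frames=[2,1] (faults so far: 6)
  step 14: ref 1 -> HIT, frames=[2,1] (faults so far: 6)
  LRU total faults: 6
--- Optimal ---
  step 0: ref 2 -> FAULT, frames=[2,-] (faults so far: 1)
  step 1: ref 1 -> FAULT, frames=[2,1] (faults so far: 2)
  step 2: ref 2 -> HIT, frames=[2,1] (faults so far: 2)
  step 3: ref 2 -> HIT, frames=[2,1] (faults so far: 2)
  step 4: ref 4 -> FAULT, evict 1, frames=[2,4] (faults so far: 3)
  step 5: ref 2 -> HIT, frames=[2,4] (faults so far: 3)
  step 6: ref 1 -> FAULT, evict 4, frames=[2,1] (faults so far: 4)
  step 7: ref 1 -> HIT, frames=[2,1] (faults so far: 4)
  step 8: ref 1 -> HIT, frames=[2,1] (faults so far: 4)
  step 9: ref 2 -> HIT, frames=[2,1] (faults so far: 4)
  step 10: ref 4 -> FAULT, evict 1, frames=[2,4] (faults so far: 5)
  step 11: ref 2 -> HIT, frames=[2,4] (faults so far: 5)
  step 12: ref 2 -> HIT, frames=[2,4] (faults so far: 5)
  step 13: ref 1 -> FAULT, evict 2, frames=[1,4] (faults so far: 6)
  step 14: ref 1 -> HIT, frames=[1,4] (faults so far: 6)
  Optimal total faults: 6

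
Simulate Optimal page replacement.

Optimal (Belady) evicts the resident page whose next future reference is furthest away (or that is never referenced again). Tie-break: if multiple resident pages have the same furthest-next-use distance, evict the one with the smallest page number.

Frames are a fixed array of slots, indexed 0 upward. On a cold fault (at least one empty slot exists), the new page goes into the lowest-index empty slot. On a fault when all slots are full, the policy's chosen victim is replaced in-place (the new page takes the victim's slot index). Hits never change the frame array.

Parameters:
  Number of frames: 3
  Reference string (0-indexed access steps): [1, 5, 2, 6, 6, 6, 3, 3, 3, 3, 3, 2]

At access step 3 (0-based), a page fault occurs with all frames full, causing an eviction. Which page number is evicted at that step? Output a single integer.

Answer: 1

Derivation:
Step 0: ref 1 -> FAULT, frames=[1,-,-]
Step 1: ref 5 -> FAULT, frames=[1,5,-]
Step 2: ref 2 -> FAULT, frames=[1,5,2]
Step 3: ref 6 -> FAULT, evict 1, frames=[6,5,2]
At step 3: evicted page 1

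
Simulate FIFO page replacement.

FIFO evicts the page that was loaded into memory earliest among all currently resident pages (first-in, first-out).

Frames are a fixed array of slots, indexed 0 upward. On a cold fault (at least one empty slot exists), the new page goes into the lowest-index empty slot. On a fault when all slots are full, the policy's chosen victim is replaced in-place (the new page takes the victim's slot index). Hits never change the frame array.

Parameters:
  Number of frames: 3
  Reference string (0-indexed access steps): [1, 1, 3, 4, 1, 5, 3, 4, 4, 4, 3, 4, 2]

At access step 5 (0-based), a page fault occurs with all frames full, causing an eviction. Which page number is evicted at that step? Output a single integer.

Step 0: ref 1 -> FAULT, frames=[1,-,-]
Step 1: ref 1 -> HIT, frames=[1,-,-]
Step 2: ref 3 -> FAULT, frames=[1,3,-]
Step 3: ref 4 -> FAULT, frames=[1,3,4]
Step 4: ref 1 -> HIT, frames=[1,3,4]
Step 5: ref 5 -> FAULT, evict 1, frames=[5,3,4]
At step 5: evicted page 1

Answer: 1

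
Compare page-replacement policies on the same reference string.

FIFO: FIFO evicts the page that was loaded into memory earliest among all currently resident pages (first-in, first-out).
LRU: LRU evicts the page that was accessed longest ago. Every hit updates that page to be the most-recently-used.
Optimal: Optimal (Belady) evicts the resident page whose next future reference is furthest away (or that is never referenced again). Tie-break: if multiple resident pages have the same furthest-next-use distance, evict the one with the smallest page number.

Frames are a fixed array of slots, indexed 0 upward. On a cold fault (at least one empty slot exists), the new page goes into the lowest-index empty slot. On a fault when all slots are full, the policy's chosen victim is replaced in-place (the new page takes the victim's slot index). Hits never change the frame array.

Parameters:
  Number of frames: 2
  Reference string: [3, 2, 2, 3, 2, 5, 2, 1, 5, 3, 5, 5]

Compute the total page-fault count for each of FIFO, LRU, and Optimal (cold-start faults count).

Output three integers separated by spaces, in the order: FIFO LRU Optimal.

Answer: 6 6 5

Derivation:
--- FIFO ---
  step 0: ref 3 -> FAULT, frames=[3,-] (faults so far: 1)
  step 1: ref 2 -> FAULT, frames=[3,2] (faults so far: 2)
  step 2: ref 2 -> HIT, frames=[3,2] (faults so far: 2)
  step 3: ref 3 -> HIT, frames=[3,2] (faults so far: 2)
  step 4: ref 2 -> HIT, frames=[3,2] (faults so far: 2)
  step 5: ref 5 -> FAULT, evict 3, frames=[5,2] (faults so far: 3)
  step 6: ref 2 -> HIT, frames=[5,2] (faults so far: 3)
  step 7: ref 1 -> FAULT, evict 2, frames=[5,1] (faults so far: 4)
  step 8: ref 5 -> HIT, frames=[5,1] (faults so far: 4)
  step 9: ref 3 -> FAULT, evict 5, frames=[3,1] (faults so far: 5)
  step 10: ref 5 -> FAULT, evict 1, frames=[3,5] (faults so far: 6)
  step 11: ref 5 -> HIT, frames=[3,5] (faults so far: 6)
  FIFO total faults: 6
--- LRU ---
  step 0: ref 3 -> FAULT, frames=[3,-] (faults so far: 1)
  step 1: ref 2 -> FAULT, frames=[3,2] (faults so far: 2)
  step 2: ref 2 -> HIT, frames=[3,2] (faults so far: 2)
  step 3: ref 3 -> HIT, frames=[3,2] (faults so far: 2)
  step 4: ref 2 -> HIT, frames=[3,2] (faults so far: 2)
  step 5: ref 5 -> FAULT, evict 3, frames=[5,2] (faults so far: 3)
  step 6: ref 2 -> HIT, frames=[5,2] (faults so far: 3)
  step 7: ref 1 -> FAULT, evict 5, frames=[1,2] (faults so far: 4)
  step 8: ref 5 -> FAULT, evict 2, frames=[1,5] (faults so far: 5)
  step 9: ref 3 -> FAULT, evict 1, frames=[3,5] (faults so far: 6)
  step 10: ref 5 -> HIT, frames=[3,5] (faults so far: 6)
  step 11: ref 5 -> HIT, frames=[3,5] (faults so far: 6)
  LRU total faults: 6
--- Optimal ---
  step 0: ref 3 -> FAULT, frames=[3,-] (faults so far: 1)
  step 1: ref 2 -> FAULT, frames=[3,2] (faults so far: 2)
  step 2: ref 2 -> HIT, frames=[3,2] (faults so far: 2)
  step 3: ref 3 -> HIT, frames=[3,2] (faults so far: 2)
  step 4: ref 2 -> HIT, frames=[3,2] (faults so far: 2)
  step 5: ref 5 -> FAULT, evict 3, frames=[5,2] (faults so far: 3)
  step 6: ref 2 -> HIT, frames=[5,2] (faults so far: 3)
  step 7: ref 1 -> FAULT, evict 2, frames=[5,1] (faults so far: 4)
  step 8: ref 5 -> HIT, frames=[5,1] (faults so far: 4)
  step 9: ref 3 -> FAULT, evict 1, frames=[5,3] (faults so far: 5)
  step 10: ref 5 -> HIT, frames=[5,3] (faults so far: 5)
  step 11: ref 5 -> HIT, frames=[5,3] (faults so far: 5)
  Optimal total faults: 5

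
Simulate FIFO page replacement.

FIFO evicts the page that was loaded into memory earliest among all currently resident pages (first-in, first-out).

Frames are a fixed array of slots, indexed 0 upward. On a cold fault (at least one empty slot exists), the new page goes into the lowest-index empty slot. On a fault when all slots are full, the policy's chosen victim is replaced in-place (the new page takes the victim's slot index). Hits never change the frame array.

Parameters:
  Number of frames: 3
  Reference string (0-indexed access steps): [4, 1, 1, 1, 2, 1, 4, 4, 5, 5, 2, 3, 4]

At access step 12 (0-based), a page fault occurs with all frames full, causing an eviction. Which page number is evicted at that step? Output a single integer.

Answer: 2

Derivation:
Step 0: ref 4 -> FAULT, frames=[4,-,-]
Step 1: ref 1 -> FAULT, frames=[4,1,-]
Step 2: ref 1 -> HIT, frames=[4,1,-]
Step 3: ref 1 -> HIT, frames=[4,1,-]
Step 4: ref 2 -> FAULT, frames=[4,1,2]
Step 5: ref 1 -> HIT, frames=[4,1,2]
Step 6: ref 4 -> HIT, frames=[4,1,2]
Step 7: ref 4 -> HIT, frames=[4,1,2]
Step 8: ref 5 -> FAULT, evict 4, frames=[5,1,2]
Step 9: ref 5 -> HIT, frames=[5,1,2]
Step 10: ref 2 -> HIT, frames=[5,1,2]
Step 11: ref 3 -> FAULT, evict 1, frames=[5,3,2]
Step 12: ref 4 -> FAULT, evict 2, frames=[5,3,4]
At step 12: evicted page 2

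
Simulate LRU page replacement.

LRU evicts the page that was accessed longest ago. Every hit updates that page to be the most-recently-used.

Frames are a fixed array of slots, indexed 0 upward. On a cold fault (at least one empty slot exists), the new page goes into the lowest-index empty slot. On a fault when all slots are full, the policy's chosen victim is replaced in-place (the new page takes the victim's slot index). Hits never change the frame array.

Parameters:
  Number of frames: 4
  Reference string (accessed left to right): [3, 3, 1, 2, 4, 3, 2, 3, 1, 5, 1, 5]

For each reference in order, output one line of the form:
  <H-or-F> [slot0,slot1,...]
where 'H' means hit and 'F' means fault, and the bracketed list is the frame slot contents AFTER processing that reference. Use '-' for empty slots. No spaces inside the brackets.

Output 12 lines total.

F [3,-,-,-]
H [3,-,-,-]
F [3,1,-,-]
F [3,1,2,-]
F [3,1,2,4]
H [3,1,2,4]
H [3,1,2,4]
H [3,1,2,4]
H [3,1,2,4]
F [3,1,2,5]
H [3,1,2,5]
H [3,1,2,5]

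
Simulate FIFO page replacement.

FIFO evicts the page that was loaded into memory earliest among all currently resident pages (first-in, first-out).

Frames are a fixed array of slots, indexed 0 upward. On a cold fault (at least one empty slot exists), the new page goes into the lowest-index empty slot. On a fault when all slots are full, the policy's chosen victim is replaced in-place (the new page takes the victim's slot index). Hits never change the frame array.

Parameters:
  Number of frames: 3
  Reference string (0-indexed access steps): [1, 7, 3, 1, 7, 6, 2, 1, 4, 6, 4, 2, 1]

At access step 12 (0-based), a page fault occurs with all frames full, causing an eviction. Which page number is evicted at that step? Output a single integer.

Step 0: ref 1 -> FAULT, frames=[1,-,-]
Step 1: ref 7 -> FAULT, frames=[1,7,-]
Step 2: ref 3 -> FAULT, frames=[1,7,3]
Step 3: ref 1 -> HIT, frames=[1,7,3]
Step 4: ref 7 -> HIT, frames=[1,7,3]
Step 5: ref 6 -> FAULT, evict 1, frames=[6,7,3]
Step 6: ref 2 -> FAULT, evict 7, frames=[6,2,3]
Step 7: ref 1 -> FAULT, evict 3, frames=[6,2,1]
Step 8: ref 4 -> FAULT, evict 6, frames=[4,2,1]
Step 9: ref 6 -> FAULT, evict 2, frames=[4,6,1]
Step 10: ref 4 -> HIT, frames=[4,6,1]
Step 11: ref 2 -> FAULT, evict 1, frames=[4,6,2]
Step 12: ref 1 -> FAULT, evict 4, frames=[1,6,2]
At step 12: evicted page 4

Answer: 4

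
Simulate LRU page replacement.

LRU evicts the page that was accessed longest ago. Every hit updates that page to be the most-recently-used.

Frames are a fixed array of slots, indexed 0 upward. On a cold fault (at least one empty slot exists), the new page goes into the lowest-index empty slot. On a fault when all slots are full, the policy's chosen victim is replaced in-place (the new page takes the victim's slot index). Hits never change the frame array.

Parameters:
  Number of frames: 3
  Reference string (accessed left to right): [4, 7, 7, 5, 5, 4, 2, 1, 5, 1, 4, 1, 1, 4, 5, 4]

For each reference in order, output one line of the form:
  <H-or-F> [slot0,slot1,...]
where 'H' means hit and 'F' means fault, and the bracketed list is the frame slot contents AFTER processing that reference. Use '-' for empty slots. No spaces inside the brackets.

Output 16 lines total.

F [4,-,-]
F [4,7,-]
H [4,7,-]
F [4,7,5]
H [4,7,5]
H [4,7,5]
F [4,2,5]
F [4,2,1]
F [5,2,1]
H [5,2,1]
F [5,4,1]
H [5,4,1]
H [5,4,1]
H [5,4,1]
H [5,4,1]
H [5,4,1]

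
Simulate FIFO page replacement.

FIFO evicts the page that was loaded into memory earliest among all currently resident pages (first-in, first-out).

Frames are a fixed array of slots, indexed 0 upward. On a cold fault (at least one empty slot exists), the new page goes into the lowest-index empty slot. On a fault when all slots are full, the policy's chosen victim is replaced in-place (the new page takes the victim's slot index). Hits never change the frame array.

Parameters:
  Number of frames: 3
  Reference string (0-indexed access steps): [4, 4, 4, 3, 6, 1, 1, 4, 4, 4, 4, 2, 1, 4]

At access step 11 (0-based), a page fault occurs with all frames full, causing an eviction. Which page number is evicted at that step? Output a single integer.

Answer: 6

Derivation:
Step 0: ref 4 -> FAULT, frames=[4,-,-]
Step 1: ref 4 -> HIT, frames=[4,-,-]
Step 2: ref 4 -> HIT, frames=[4,-,-]
Step 3: ref 3 -> FAULT, frames=[4,3,-]
Step 4: ref 6 -> FAULT, frames=[4,3,6]
Step 5: ref 1 -> FAULT, evict 4, frames=[1,3,6]
Step 6: ref 1 -> HIT, frames=[1,3,6]
Step 7: ref 4 -> FAULT, evict 3, frames=[1,4,6]
Step 8: ref 4 -> HIT, frames=[1,4,6]
Step 9: ref 4 -> HIT, frames=[1,4,6]
Step 10: ref 4 -> HIT, frames=[1,4,6]
Step 11: ref 2 -> FAULT, evict 6, frames=[1,4,2]
At step 11: evicted page 6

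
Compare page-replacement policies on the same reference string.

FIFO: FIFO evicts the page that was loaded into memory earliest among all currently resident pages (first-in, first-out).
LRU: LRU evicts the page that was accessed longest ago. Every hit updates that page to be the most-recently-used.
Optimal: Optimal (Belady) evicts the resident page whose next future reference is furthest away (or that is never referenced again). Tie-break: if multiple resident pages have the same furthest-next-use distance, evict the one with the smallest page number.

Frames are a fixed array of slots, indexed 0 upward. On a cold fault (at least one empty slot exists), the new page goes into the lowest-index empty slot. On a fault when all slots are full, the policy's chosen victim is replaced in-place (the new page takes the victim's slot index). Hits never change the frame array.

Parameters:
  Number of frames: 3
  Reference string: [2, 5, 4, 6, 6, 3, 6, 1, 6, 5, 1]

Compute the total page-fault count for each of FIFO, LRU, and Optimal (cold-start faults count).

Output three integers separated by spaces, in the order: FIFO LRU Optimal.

Answer: 7 7 6

Derivation:
--- FIFO ---
  step 0: ref 2 -> FAULT, frames=[2,-,-] (faults so far: 1)
  step 1: ref 5 -> FAULT, frames=[2,5,-] (faults so far: 2)
  step 2: ref 4 -> FAULT, frames=[2,5,4] (faults so far: 3)
  step 3: ref 6 -> FAULT, evict 2, frames=[6,5,4] (faults so far: 4)
  step 4: ref 6 -> HIT, frames=[6,5,4] (faults so far: 4)
  step 5: ref 3 -> FAULT, evict 5, frames=[6,3,4] (faults so far: 5)
  step 6: ref 6 -> HIT, frames=[6,3,4] (faults so far: 5)
  step 7: ref 1 -> FAULT, evict 4, frames=[6,3,1] (faults so far: 6)
  step 8: ref 6 -> HIT, frames=[6,3,1] (faults so far: 6)
  step 9: ref 5 -> FAULT, evict 6, frames=[5,3,1] (faults so far: 7)
  step 10: ref 1 -> HIT, frames=[5,3,1] (faults so far: 7)
  FIFO total faults: 7
--- LRU ---
  step 0: ref 2 -> FAULT, frames=[2,-,-] (faults so far: 1)
  step 1: ref 5 -> FAULT, frames=[2,5,-] (faults so far: 2)
  step 2: ref 4 -> FAULT, frames=[2,5,4] (faults so far: 3)
  step 3: ref 6 -> FAULT, evict 2, frames=[6,5,4] (faults so far: 4)
  step 4: ref 6 -> HIT, frames=[6,5,4] (faults so far: 4)
  step 5: ref 3 -> FAULT, evict 5, frames=[6,3,4] (faults so far: 5)
  step 6: ref 6 -> HIT, frames=[6,3,4] (faults so far: 5)
  step 7: ref 1 -> FAULT, evict 4, frames=[6,3,1] (faults so far: 6)
  step 8: ref 6 -> HIT, frames=[6,3,1] (faults so far: 6)
  step 9: ref 5 -> FAULT, evict 3, frames=[6,5,1] (faults so far: 7)
  step 10: ref 1 -> HIT, frames=[6,5,1] (faults so far: 7)
  LRU total faults: 7
--- Optimal ---
  step 0: ref 2 -> FAULT, frames=[2,-,-] (faults so far: 1)
  step 1: ref 5 -> FAULT, frames=[2,5,-] (faults so far: 2)
  step 2: ref 4 -> FAULT, frames=[2,5,4] (faults so far: 3)
  step 3: ref 6 -> FAULT, evict 2, frames=[6,5,4] (faults so far: 4)
  step 4: ref 6 -> HIT, frames=[6,5,4] (faults so far: 4)
  step 5: ref 3 -> FAULT, evict 4, frames=[6,5,3] (faults so far: 5)
  step 6: ref 6 -> HIT, frames=[6,5,3] (faults so far: 5)
  step 7: ref 1 -> FAULT, evict 3, frames=[6,5,1] (faults so far: 6)
  step 8: ref 6 -> HIT, frames=[6,5,1] (faults so far: 6)
  step 9: ref 5 -> HIT, frames=[6,5,1] (faults so far: 6)
  step 10: ref 1 -> HIT, frames=[6,5,1] (faults so far: 6)
  Optimal total faults: 6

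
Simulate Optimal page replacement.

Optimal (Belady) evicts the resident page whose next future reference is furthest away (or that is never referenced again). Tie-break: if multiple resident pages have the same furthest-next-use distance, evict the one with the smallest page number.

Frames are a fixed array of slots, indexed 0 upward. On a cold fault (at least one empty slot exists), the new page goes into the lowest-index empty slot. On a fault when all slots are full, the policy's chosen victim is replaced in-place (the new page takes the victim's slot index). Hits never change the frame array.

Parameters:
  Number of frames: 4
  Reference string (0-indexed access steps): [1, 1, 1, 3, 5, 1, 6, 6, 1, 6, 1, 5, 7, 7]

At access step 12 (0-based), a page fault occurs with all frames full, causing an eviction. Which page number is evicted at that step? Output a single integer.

Answer: 1

Derivation:
Step 0: ref 1 -> FAULT, frames=[1,-,-,-]
Step 1: ref 1 -> HIT, frames=[1,-,-,-]
Step 2: ref 1 -> HIT, frames=[1,-,-,-]
Step 3: ref 3 -> FAULT, frames=[1,3,-,-]
Step 4: ref 5 -> FAULT, frames=[1,3,5,-]
Step 5: ref 1 -> HIT, frames=[1,3,5,-]
Step 6: ref 6 -> FAULT, frames=[1,3,5,6]
Step 7: ref 6 -> HIT, frames=[1,3,5,6]
Step 8: ref 1 -> HIT, frames=[1,3,5,6]
Step 9: ref 6 -> HIT, frames=[1,3,5,6]
Step 10: ref 1 -> HIT, frames=[1,3,5,6]
Step 11: ref 5 -> HIT, frames=[1,3,5,6]
Step 12: ref 7 -> FAULT, evict 1, frames=[7,3,5,6]
At step 12: evicted page 1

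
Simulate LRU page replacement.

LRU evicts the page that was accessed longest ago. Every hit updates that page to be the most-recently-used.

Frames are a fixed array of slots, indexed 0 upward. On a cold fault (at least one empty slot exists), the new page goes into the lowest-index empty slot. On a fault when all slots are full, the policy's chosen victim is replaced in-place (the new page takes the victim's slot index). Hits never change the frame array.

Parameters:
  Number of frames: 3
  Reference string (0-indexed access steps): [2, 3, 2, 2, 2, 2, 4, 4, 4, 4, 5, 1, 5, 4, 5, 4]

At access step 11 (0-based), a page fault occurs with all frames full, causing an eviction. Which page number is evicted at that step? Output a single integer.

Answer: 2

Derivation:
Step 0: ref 2 -> FAULT, frames=[2,-,-]
Step 1: ref 3 -> FAULT, frames=[2,3,-]
Step 2: ref 2 -> HIT, frames=[2,3,-]
Step 3: ref 2 -> HIT, frames=[2,3,-]
Step 4: ref 2 -> HIT, frames=[2,3,-]
Step 5: ref 2 -> HIT, frames=[2,3,-]
Step 6: ref 4 -> FAULT, frames=[2,3,4]
Step 7: ref 4 -> HIT, frames=[2,3,4]
Step 8: ref 4 -> HIT, frames=[2,3,4]
Step 9: ref 4 -> HIT, frames=[2,3,4]
Step 10: ref 5 -> FAULT, evict 3, frames=[2,5,4]
Step 11: ref 1 -> FAULT, evict 2, frames=[1,5,4]
At step 11: evicted page 2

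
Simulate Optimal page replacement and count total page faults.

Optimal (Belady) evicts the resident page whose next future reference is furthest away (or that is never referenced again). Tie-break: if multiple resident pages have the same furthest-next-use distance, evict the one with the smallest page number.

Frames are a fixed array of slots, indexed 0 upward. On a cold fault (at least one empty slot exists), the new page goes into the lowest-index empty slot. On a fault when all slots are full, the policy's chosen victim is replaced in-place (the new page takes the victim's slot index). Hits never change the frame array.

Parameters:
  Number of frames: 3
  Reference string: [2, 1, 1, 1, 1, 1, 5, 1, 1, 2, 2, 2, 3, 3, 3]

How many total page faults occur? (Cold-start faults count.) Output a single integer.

Answer: 4

Derivation:
Step 0: ref 2 → FAULT, frames=[2,-,-]
Step 1: ref 1 → FAULT, frames=[2,1,-]
Step 2: ref 1 → HIT, frames=[2,1,-]
Step 3: ref 1 → HIT, frames=[2,1,-]
Step 4: ref 1 → HIT, frames=[2,1,-]
Step 5: ref 1 → HIT, frames=[2,1,-]
Step 6: ref 5 → FAULT, frames=[2,1,5]
Step 7: ref 1 → HIT, frames=[2,1,5]
Step 8: ref 1 → HIT, frames=[2,1,5]
Step 9: ref 2 → HIT, frames=[2,1,5]
Step 10: ref 2 → HIT, frames=[2,1,5]
Step 11: ref 2 → HIT, frames=[2,1,5]
Step 12: ref 3 → FAULT (evict 1), frames=[2,3,5]
Step 13: ref 3 → HIT, frames=[2,3,5]
Step 14: ref 3 → HIT, frames=[2,3,5]
Total faults: 4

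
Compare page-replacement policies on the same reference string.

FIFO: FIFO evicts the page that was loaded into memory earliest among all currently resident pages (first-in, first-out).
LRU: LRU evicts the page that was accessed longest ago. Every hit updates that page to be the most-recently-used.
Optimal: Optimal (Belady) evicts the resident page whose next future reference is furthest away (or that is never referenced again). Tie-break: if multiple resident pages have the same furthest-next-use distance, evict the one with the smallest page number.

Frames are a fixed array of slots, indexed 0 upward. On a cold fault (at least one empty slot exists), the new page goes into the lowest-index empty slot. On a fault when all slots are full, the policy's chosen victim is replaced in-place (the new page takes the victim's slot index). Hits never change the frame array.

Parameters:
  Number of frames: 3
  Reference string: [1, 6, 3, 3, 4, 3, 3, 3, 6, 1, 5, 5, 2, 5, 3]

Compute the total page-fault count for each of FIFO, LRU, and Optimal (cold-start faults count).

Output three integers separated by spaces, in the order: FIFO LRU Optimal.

--- FIFO ---
  step 0: ref 1 -> FAULT, frames=[1,-,-] (faults so far: 1)
  step 1: ref 6 -> FAULT, frames=[1,6,-] (faults so far: 2)
  step 2: ref 3 -> FAULT, frames=[1,6,3] (faults so far: 3)
  step 3: ref 3 -> HIT, frames=[1,6,3] (faults so far: 3)
  step 4: ref 4 -> FAULT, evict 1, frames=[4,6,3] (faults so far: 4)
  step 5: ref 3 -> HIT, frames=[4,6,3] (faults so far: 4)
  step 6: ref 3 -> HIT, frames=[4,6,3] (faults so far: 4)
  step 7: ref 3 -> HIT, frames=[4,6,3] (faults so far: 4)
  step 8: ref 6 -> HIT, frames=[4,6,3] (faults so far: 4)
  step 9: ref 1 -> FAULT, evict 6, frames=[4,1,3] (faults so far: 5)
  step 10: ref 5 -> FAULT, evict 3, frames=[4,1,5] (faults so far: 6)
  step 11: ref 5 -> HIT, frames=[4,1,5] (faults so far: 6)
  step 12: ref 2 -> FAULT, evict 4, frames=[2,1,5] (faults so far: 7)
  step 13: ref 5 -> HIT, frames=[2,1,5] (faults so far: 7)
  step 14: ref 3 -> FAULT, evict 1, frames=[2,3,5] (faults so far: 8)
  FIFO total faults: 8
--- LRU ---
  step 0: ref 1 -> FAULT, frames=[1,-,-] (faults so far: 1)
  step 1: ref 6 -> FAULT, frames=[1,6,-] (faults so far: 2)
  step 2: ref 3 -> FAULT, frames=[1,6,3] (faults so far: 3)
  step 3: ref 3 -> HIT, frames=[1,6,3] (faults so far: 3)
  step 4: ref 4 -> FAULT, evict 1, frames=[4,6,3] (faults so far: 4)
  step 5: ref 3 -> HIT, frames=[4,6,3] (faults so far: 4)
  step 6: ref 3 -> HIT, frames=[4,6,3] (faults so far: 4)
  step 7: ref 3 -> HIT, frames=[4,6,3] (faults so far: 4)
  step 8: ref 6 -> HIT, frames=[4,6,3] (faults so far: 4)
  step 9: ref 1 -> FAULT, evict 4, frames=[1,6,3] (faults so far: 5)
  step 10: ref 5 -> FAULT, evict 3, frames=[1,6,5] (faults so far: 6)
  step 11: ref 5 -> HIT, frames=[1,6,5] (faults so far: 6)
  step 12: ref 2 -> FAULT, evict 6, frames=[1,2,5] (faults so far: 7)
  step 13: ref 5 -> HIT, frames=[1,2,5] (faults so far: 7)
  step 14: ref 3 -> FAULT, evict 1, frames=[3,2,5] (faults so far: 8)
  LRU total faults: 8
--- Optimal ---
  step 0: ref 1 -> FAULT, frames=[1,-,-] (faults so far: 1)
  step 1: ref 6 -> FAULT, frames=[1,6,-] (faults so far: 2)
  step 2: ref 3 -> FAULT, frames=[1,6,3] (faults so far: 3)
  step 3: ref 3 -> HIT, frames=[1,6,3] (faults so far: 3)
  step 4: ref 4 -> FAULT, evict 1, frames=[4,6,3] (faults so far: 4)
  step 5: ref 3 -> HIT, frames=[4,6,3] (faults so far: 4)
  step 6: ref 3 -> HIT, frames=[4,6,3] (faults so far: 4)
  step 7: ref 3 -> HIT, frames=[4,6,3] (faults so far: 4)
  step 8: ref 6 -> HIT, frames=[4,6,3] (faults so far: 4)
  step 9: ref 1 -> FAULT, evict 4, frames=[1,6,3] (faults so far: 5)
  step 10: ref 5 -> FAULT, evict 1, frames=[5,6,3] (faults so far: 6)
  step 11: ref 5 -> HIT, frames=[5,6,3] (faults so far: 6)
  step 12: ref 2 -> FAULT, evict 6, frames=[5,2,3] (faults so far: 7)
  step 13: ref 5 -> HIT, frames=[5,2,3] (faults so far: 7)
  step 14: ref 3 -> HIT, frames=[5,2,3] (faults so far: 7)
  Optimal total faults: 7

Answer: 8 8 7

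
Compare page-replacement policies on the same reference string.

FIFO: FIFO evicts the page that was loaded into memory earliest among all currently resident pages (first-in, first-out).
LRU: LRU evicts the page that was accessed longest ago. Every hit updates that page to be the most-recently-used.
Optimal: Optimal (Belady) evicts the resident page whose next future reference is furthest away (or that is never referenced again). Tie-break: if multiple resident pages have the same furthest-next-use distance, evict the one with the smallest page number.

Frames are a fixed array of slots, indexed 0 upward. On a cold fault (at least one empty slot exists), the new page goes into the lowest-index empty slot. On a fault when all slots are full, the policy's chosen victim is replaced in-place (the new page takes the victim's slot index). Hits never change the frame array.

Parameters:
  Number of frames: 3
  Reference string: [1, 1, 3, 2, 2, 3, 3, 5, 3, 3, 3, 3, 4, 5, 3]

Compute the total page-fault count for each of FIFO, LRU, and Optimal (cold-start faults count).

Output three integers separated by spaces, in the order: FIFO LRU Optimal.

Answer: 6 5 5

Derivation:
--- FIFO ---
  step 0: ref 1 -> FAULT, frames=[1,-,-] (faults so far: 1)
  step 1: ref 1 -> HIT, frames=[1,-,-] (faults so far: 1)
  step 2: ref 3 -> FAULT, frames=[1,3,-] (faults so far: 2)
  step 3: ref 2 -> FAULT, frames=[1,3,2] (faults so far: 3)
  step 4: ref 2 -> HIT, frames=[1,3,2] (faults so far: 3)
  step 5: ref 3 -> HIT, frames=[1,3,2] (faults so far: 3)
  step 6: ref 3 -> HIT, frames=[1,3,2] (faults so far: 3)
  step 7: ref 5 -> FAULT, evict 1, frames=[5,3,2] (faults so far: 4)
  step 8: ref 3 -> HIT, frames=[5,3,2] (faults so far: 4)
  step 9: ref 3 -> HIT, frames=[5,3,2] (faults so far: 4)
  step 10: ref 3 -> HIT, frames=[5,3,2] (faults so far: 4)
  step 11: ref 3 -> HIT, frames=[5,3,2] (faults so far: 4)
  step 12: ref 4 -> FAULT, evict 3, frames=[5,4,2] (faults so far: 5)
  step 13: ref 5 -> HIT, frames=[5,4,2] (faults so far: 5)
  step 14: ref 3 -> FAULT, evict 2, frames=[5,4,3] (faults so far: 6)
  FIFO total faults: 6
--- LRU ---
  step 0: ref 1 -> FAULT, frames=[1,-,-] (faults so far: 1)
  step 1: ref 1 -> HIT, frames=[1,-,-] (faults so far: 1)
  step 2: ref 3 -> FAULT, frames=[1,3,-] (faults so far: 2)
  step 3: ref 2 -> FAULT, frames=[1,3,2] (faults so far: 3)
  step 4: ref 2 -> HIT, frames=[1,3,2] (faults so far: 3)
  step 5: ref 3 -> HIT, frames=[1,3,2] (faults so far: 3)
  step 6: ref 3 -> HIT, frames=[1,3,2] (faults so far: 3)
  step 7: ref 5 -> FAULT, evict 1, frames=[5,3,2] (faults so far: 4)
  step 8: ref 3 -> HIT, frames=[5,3,2] (faults so far: 4)
  step 9: ref 3 -> HIT, frames=[5,3,2] (faults so far: 4)
  step 10: ref 3 -> HIT, frames=[5,3,2] (faults so far: 4)
  step 11: ref 3 -> HIT, frames=[5,3,2] (faults so far: 4)
  step 12: ref 4 -> FAULT, evict 2, frames=[5,3,4] (faults so far: 5)
  step 13: ref 5 -> HIT, frames=[5,3,4] (faults so far: 5)
  step 14: ref 3 -> HIT, frames=[5,3,4] (faults so far: 5)
  LRU total faults: 5
--- Optimal ---
  step 0: ref 1 -> FAULT, frames=[1,-,-] (faults so far: 1)
  step 1: ref 1 -> HIT, frames=[1,-,-] (faults so far: 1)
  step 2: ref 3 -> FAULT, frames=[1,3,-] (faults so far: 2)
  step 3: ref 2 -> FAULT, frames=[1,3,2] (faults so far: 3)
  step 4: ref 2 -> HIT, frames=[1,3,2] (faults so far: 3)
  step 5: ref 3 -> HIT, frames=[1,3,2] (faults so far: 3)
  step 6: ref 3 -> HIT, frames=[1,3,2] (faults so far: 3)
  step 7: ref 5 -> FAULT, evict 1, frames=[5,3,2] (faults so far: 4)
  step 8: ref 3 -> HIT, frames=[5,3,2] (faults so far: 4)
  step 9: ref 3 -> HIT, frames=[5,3,2] (faults so far: 4)
  step 10: ref 3 -> HIT, frames=[5,3,2] (faults so far: 4)
  step 11: ref 3 -> HIT, frames=[5,3,2] (faults so far: 4)
  step 12: ref 4 -> FAULT, evict 2, frames=[5,3,4] (faults so far: 5)
  step 13: ref 5 -> HIT, frames=[5,3,4] (faults so far: 5)
  step 14: ref 3 -> HIT, frames=[5,3,4] (faults so far: 5)
  Optimal total faults: 5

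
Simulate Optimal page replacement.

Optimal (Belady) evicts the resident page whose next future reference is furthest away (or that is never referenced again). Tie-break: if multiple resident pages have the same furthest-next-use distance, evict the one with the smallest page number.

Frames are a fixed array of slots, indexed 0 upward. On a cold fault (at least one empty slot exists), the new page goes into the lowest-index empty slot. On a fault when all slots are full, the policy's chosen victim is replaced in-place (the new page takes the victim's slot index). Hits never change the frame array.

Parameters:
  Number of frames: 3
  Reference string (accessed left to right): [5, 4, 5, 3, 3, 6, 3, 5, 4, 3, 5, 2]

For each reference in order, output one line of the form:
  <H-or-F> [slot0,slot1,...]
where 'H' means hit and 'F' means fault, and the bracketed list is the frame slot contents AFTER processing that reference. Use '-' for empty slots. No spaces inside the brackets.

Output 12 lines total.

F [5,-,-]
F [5,4,-]
H [5,4,-]
F [5,4,3]
H [5,4,3]
F [5,6,3]
H [5,6,3]
H [5,6,3]
F [5,4,3]
H [5,4,3]
H [5,4,3]
F [5,4,2]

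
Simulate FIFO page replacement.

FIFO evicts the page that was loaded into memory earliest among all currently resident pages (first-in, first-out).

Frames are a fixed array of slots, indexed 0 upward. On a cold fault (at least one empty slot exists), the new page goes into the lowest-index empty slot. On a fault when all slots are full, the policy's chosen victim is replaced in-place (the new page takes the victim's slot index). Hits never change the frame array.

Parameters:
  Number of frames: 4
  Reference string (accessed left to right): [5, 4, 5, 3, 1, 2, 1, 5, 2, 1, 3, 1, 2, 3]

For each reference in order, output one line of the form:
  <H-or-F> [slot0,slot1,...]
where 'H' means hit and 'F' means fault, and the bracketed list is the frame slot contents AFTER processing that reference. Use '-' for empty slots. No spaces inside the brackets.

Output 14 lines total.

F [5,-,-,-]
F [5,4,-,-]
H [5,4,-,-]
F [5,4,3,-]
F [5,4,3,1]
F [2,4,3,1]
H [2,4,3,1]
F [2,5,3,1]
H [2,5,3,1]
H [2,5,3,1]
H [2,5,3,1]
H [2,5,3,1]
H [2,5,3,1]
H [2,5,3,1]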